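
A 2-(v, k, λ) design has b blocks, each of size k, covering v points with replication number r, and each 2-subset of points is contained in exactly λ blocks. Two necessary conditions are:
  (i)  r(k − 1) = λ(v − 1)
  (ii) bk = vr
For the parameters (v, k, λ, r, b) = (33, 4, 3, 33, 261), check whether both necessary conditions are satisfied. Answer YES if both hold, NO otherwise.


Condition (i): r(k − 1) = 33·3 = 99; λ(v − 1) = 3·32 = 96. Match? NO.
Condition (ii): bk = 261·4 = 1044; vr = 33·33 = 1089. Match? NO.
Both conditions hold? NO.

NO


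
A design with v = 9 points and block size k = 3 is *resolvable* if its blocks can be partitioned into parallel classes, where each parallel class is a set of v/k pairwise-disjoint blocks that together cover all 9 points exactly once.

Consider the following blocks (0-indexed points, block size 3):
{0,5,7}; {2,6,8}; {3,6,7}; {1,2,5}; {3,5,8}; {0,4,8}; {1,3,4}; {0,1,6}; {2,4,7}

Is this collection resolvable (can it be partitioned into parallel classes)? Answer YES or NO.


v = 9, block size k = 3, number of blocks = 9.
For resolvability, blocks must partition into parallel classes of size v/k = 3.
Total blocks must therefore be a multiple of 3: 9 = 3·3 + 0 ⇒ divisible ✓.
Greedy packing gives 3 candidate class(es). Each should be a full parallel class (size 3, covers all 9 points).
  Class 1 (3 blocks): {0,5,7}; {2,6,8}; {1,3,4}. Points covered: [0, 1, 2, 3, 4, 5, 6, 7, 8].
  Class 2 (3 blocks): {3,6,7}; {1,2,5}; {0,4,8}. Points covered: [0, 1, 2, 3, 4, 5, 6, 7, 8].
  Class 3 (3 blocks): {3,5,8}; {0,1,6}; {2,4,7}. Points covered: [0, 1, 2, 3, 4, 5, 6, 7, 8].
All classes full (size 3)? YES. All classes cover every point? YES.
Resolvable? YES.

YES


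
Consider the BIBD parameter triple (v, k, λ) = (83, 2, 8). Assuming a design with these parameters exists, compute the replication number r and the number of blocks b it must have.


Any 2-(v, k, λ) BIBD satisfies two necessary conditions:
  (i)  Each point sits in r blocks, and counting incidences through any fixed point gives r(k − 1) = λ(v − 1), so r = λ(v − 1)/(k − 1).
  (ii) Total incidences bk = vr, so b = vr/k.
Step 1: r = λ(v − 1)/(k − 1) = 8·(83 − 1)/(2 − 1) = 8·82/1 = 656/1 = 656.
Step 2: b = vr/k = 83·656/2 = 54448/2 = 27224.
Check integrality: r = 656 ∈ Z ✓, b = 27224 ∈ Z ✓.
(These identities are necessary conditions: they determine r and b for any design with these parameters, but do not by themselves prove that one exists.)

r = 656, b = 27224.


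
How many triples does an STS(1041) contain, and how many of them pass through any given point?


An STS(v) is a 2-(v, 3, 1) BIBD: block size k = 3, λ = 1.
Replication: r(k − 1) = λ(v − 1) ⇒ r·2 = 1041 − 1 = 1040 ⇒ r = 520.
Block count: b = v(v − 1)/6 = 1041·1040/6 = 1082640/6 = 180440.

r = 520, b = 180440.


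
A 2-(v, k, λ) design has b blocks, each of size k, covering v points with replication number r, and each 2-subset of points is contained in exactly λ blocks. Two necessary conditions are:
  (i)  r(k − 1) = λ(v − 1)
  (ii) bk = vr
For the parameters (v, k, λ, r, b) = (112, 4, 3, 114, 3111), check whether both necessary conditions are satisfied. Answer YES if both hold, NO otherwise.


Condition (i): r(k − 1) = 114·3 = 342; λ(v − 1) = 3·111 = 333. Match? NO.
Condition (ii): bk = 3111·4 = 12444; vr = 112·114 = 12768. Match? NO.
Both conditions hold? NO.

NO


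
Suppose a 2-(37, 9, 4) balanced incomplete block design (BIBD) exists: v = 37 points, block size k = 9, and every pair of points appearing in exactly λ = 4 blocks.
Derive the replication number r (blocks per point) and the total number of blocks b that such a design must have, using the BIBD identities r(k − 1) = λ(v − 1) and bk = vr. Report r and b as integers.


Any 2-(v, k, λ) BIBD satisfies two necessary conditions:
  (i)  Each point sits in r blocks, and counting incidences through any fixed point gives r(k − 1) = λ(v − 1), so r = λ(v − 1)/(k − 1).
  (ii) Total incidences bk = vr, so b = vr/k.
Step 1: r = λ(v − 1)/(k − 1) = 4·(37 − 1)/(9 − 1) = 4·36/8 = 144/8 = 18.
Step 2: b = vr/k = 37·18/9 = 666/9 = 74.
Check integrality: r = 18 ∈ Z ✓, b = 74 ∈ Z ✓.
(These identities are necessary conditions: they determine r and b for any design with these parameters, but do not by themselves prove that one exists.)

r = 18, b = 74.


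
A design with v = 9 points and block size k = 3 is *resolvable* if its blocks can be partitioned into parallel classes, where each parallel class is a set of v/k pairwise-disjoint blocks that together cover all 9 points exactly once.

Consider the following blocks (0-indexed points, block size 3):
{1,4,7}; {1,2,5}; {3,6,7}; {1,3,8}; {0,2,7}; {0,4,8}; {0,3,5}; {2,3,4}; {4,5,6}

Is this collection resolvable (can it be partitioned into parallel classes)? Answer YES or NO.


v = 9, block size k = 3, number of blocks = 9.
For resolvability, blocks must partition into parallel classes of size v/k = 3.
Total blocks must therefore be a multiple of 3: 9 = 3·3 + 0 ⇒ divisible ✓.
Consider block {1,4,7}. The only other block(s) in the collection disjoint from it are {0,3,5} — just 1 block(s). Any parallel class containing {1,4,7} would need 2 other blocks each disjoint from it, so no parallel class of size 3 can contain {1,4,7}.
Since every block must belong to some parallel class in a resolution, the collection cannot be partitioned into parallel classes.
Resolvable? NO.

NO


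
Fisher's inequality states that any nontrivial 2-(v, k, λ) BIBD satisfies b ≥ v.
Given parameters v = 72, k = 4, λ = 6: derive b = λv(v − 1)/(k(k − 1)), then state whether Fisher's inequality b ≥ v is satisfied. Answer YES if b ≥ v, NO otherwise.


b = λv(v − 1)/(k(k − 1)) = 6·72·71/(4·3) = 30672/12 = 2556.
Compare with v = 72: b ≥ v, so Fisher's inequality holds.

YES


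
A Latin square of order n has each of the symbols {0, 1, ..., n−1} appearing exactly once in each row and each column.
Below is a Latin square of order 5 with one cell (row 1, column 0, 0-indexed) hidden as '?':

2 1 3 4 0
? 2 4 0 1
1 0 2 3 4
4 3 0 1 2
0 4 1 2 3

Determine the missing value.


Row 1 contains symbols [0, 1, 2, 4] — missing [3].
Column 0 contains symbols [0, 1, 2, 4] — missing [3].
The missing symbol must appear in both missing sets; intersection = [3].
Therefore the hidden value is 3.

Missing value = 3.


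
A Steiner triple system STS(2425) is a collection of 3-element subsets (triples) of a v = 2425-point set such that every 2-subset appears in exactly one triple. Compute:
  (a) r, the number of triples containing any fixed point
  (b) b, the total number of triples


An STS(v) is a 2-(v, 3, 1) BIBD: block size k = 3, λ = 1.
Replication: r(k − 1) = λ(v − 1) ⇒ r·2 = 2425 − 1 = 2424 ⇒ r = 1212.
Block count: bk = vr ⇒ b·3 = 2425·1212 = 2939100 ⇒ b = 979700.

r = 1212, b = 979700.


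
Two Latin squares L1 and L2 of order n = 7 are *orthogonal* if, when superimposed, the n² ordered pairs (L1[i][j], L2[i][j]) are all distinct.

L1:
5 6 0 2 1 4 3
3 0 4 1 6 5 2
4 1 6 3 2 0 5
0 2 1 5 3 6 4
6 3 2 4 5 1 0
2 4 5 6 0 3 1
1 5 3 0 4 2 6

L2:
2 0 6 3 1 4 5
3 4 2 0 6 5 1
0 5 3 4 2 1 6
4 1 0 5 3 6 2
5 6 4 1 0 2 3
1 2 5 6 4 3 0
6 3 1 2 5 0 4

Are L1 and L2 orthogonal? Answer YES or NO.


Form the n² = 49 superimposed pairs (L1[i][j], L2[i][j]), row by row (rows and columns indexed from 0):
row 0: (5,2) (6,0) (0,6) (2,3) (1,1) (4,4) (3,5)
row 1: (3,3) (0,4) (4,2) (1,0) (6,6) (5,5) (2,1)
row 2: (4,0) (1,5) (6,3) (3,4) (2,2) (0,1) (5,6)
row 3: (0,4) (2,1) (1,0) (5,5) (3,3) (6,6) (4,2)
row 4: (6,5) (3,6) (2,4) (4,1) (5,0) (1,2) (0,3)
row 5: (2,1) (4,2) (5,5) (6,6) (0,4) (3,3) (1,0)
row 6: (1,6) (5,3) (3,1) (0,2) (4,5) (2,0) (6,4)
Orthogonality requires all 49 pairs distinct.
But the pair (0,4) repeats: cell (1,1) has L1 = 0, L2 = 4, and cell (3,0) has L1 = 0, L2 = 4.
A repeated pair means some other pair never occurs (only 35 distinct pairs out of 49), so the squares are not orthogonal.
Conclusion: NO.

NO


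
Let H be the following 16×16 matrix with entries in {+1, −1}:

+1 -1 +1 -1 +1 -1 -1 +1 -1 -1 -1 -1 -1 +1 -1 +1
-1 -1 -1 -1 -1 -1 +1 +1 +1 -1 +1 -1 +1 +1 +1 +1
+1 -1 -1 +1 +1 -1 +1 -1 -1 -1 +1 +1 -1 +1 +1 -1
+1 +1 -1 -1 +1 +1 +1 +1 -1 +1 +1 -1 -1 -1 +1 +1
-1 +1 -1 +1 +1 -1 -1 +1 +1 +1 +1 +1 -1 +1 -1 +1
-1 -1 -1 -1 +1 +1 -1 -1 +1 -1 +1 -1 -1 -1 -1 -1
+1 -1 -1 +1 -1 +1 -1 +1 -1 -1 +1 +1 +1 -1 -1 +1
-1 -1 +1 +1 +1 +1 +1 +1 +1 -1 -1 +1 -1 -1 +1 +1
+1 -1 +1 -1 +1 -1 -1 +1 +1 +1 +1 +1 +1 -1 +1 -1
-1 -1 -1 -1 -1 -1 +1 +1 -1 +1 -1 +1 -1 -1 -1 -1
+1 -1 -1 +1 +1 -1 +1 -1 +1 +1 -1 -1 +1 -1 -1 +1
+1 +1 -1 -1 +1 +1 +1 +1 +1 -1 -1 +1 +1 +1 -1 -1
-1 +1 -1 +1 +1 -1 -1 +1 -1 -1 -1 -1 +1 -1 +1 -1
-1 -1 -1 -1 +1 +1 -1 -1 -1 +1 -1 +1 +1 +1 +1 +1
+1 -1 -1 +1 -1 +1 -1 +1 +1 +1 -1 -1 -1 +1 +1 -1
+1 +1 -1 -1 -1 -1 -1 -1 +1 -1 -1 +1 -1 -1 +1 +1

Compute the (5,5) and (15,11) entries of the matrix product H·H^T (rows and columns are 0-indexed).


Row 5 of H: [-1, -1, -1, -1, 1, 1, -1, -1, 1, -1, 1, -1, -1, -1, -1, -1].
Row 11 of H: [1, 1, -1, -1, 1, 1, 1, 1, 1, -1, -1, 1, 1, 1, -1, -1].
Row 15 of H: [1, 1, -1, -1, -1, -1, -1, -1, 1, -1, -1, 1, -1, -1, 1, 1].
(H·H^T)[5][5] = Σ_j H[5][j]·H[5][j] = (-1)² + (-1)² + (-1)² + (-1)² + (1)² + (1)² + (-1)² + (-1)² + (1)² + (-1)² + (1)² + (-1)² + (-1)² + (-1)² + (-1)² + (-1)² = 1 + 1 + 1 + 1 + 1 + 1 + 1 + 1 + 1 + 1 + 1 + 1 + 1 + 1 + 1 + 1 = 16.
(H·H^T)[15][11] = Σ_j H[15][j]·H[11][j] = (1)·(1) + (1)·(1) + (-1)·(-1) + (-1)·(-1) + (-1)·(1) + (-1)·(1) + (-1)·(1) + (-1)·(1) + (1)·(1) + (-1)·(-1) + (-1)·(-1) + (1)·(1) + (-1)·(1) + (-1)·(1) + (1)·(-1) + (1)·(-1) = 1 + 1 + 1 + 1 + -1 + -1 + -1 + -1 + 1 + 1 + 1 + 1 + -1 + -1 + -1 + -1 = 0.
So rows 15 and 11 are orthogonal; the diagonal entry equals n = 16.

(5,5) entry = 16; (15,11) entry = 0.


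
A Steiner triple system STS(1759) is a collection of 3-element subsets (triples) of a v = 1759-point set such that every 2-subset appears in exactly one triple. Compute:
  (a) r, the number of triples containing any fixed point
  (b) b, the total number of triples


An STS(v) is a 2-(v, 3, 1) BIBD: block size k = 3, λ = 1.
Replication: r(k − 1) = λ(v − 1) ⇒ r·2 = 1759 − 1 = 1758 ⇒ r = 879.
Block count: bk = vr ⇒ b·3 = 1759·879 = 1546161 ⇒ b = 515387.
(Check via b = v(v − 1)/6 = 1759·1758/6 = 3092322/6 = 515387.)

r = 879, b = 515387.


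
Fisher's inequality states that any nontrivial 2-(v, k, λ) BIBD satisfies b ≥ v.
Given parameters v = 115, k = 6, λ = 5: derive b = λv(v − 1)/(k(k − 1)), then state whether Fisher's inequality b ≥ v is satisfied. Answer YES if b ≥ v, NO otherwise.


r = λ(v − 1)/(k − 1) = 5·114/5 = 114.
b = vr/k = 115·114/6 = 2185.
Fisher's inequality: b ≥ v ⇔ 2185 ≥ 115? YES.

YES


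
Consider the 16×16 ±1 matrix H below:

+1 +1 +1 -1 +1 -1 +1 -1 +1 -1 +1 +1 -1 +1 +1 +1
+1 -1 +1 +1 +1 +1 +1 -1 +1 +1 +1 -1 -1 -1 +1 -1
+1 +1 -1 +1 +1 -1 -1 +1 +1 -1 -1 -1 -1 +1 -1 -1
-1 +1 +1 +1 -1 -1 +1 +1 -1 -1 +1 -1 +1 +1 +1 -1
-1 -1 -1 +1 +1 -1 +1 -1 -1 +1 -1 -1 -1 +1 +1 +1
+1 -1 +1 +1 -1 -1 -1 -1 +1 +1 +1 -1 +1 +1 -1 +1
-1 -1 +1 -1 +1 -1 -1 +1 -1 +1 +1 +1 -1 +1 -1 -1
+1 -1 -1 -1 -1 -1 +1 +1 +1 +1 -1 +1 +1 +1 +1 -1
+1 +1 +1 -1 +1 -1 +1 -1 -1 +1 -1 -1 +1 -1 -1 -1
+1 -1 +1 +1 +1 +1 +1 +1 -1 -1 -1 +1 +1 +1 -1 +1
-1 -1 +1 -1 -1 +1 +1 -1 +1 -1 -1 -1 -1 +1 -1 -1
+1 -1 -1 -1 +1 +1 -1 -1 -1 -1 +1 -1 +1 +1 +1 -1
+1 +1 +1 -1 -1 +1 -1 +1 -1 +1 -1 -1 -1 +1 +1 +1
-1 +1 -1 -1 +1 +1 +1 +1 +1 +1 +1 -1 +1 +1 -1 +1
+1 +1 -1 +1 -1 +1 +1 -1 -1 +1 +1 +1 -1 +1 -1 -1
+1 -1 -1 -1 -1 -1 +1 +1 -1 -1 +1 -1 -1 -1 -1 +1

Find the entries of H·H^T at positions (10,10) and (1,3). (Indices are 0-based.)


Row 1 of H: [1, -1, 1, 1, 1, 1, 1, -1, 1, 1, 1, -1, -1, -1, 1, -1].
Row 3 of H: [-1, 1, 1, 1, -1, -1, 1, 1, -1, -1, 1, -1, 1, 1, 1, -1].
Row 10 of H: [-1, -1, 1, -1, -1, 1, 1, -1, 1, -1, -1, -1, -1, 1, -1, -1].
(H·H^T)[10][10] = Σ_j H[10][j]·H[10][j] = (-1)² + (-1)² + (1)² + (-1)² + (-1)² + (1)² + (1)² + (-1)² + (1)² + (-1)² + (-1)² + (-1)² + (-1)² + (1)² + (-1)² + (-1)² = 1 + 1 + 1 + 1 + 1 + 1 + 1 + 1 + 1 + 1 + 1 + 1 + 1 + 1 + 1 + 1 = 16.
(H·H^T)[1][3] = Σ_j H[1][j]·H[3][j] = (1)·(-1) + (-1)·(1) + (1)·(1) + (1)·(1) + (1)·(-1) + (1)·(-1) + (1)·(1) + (-1)·(1) + (1)·(-1) + (1)·(-1) + (1)·(1) + (-1)·(-1) + (-1)·(1) + (-1)·(1) + (1)·(1) + (-1)·(-1) = -1 + -1 + 1 + 1 + -1 + -1 + 1 + -1 + -1 + -1 + 1 + 1 + -1 + -1 + 1 + 1 = -2.
Rows 1 and 3 are not orthogonal (dot product = -2 ≠ 0), so H is not a Hadamard matrix.

(10,10) entry = 16; (1,3) entry = -2.


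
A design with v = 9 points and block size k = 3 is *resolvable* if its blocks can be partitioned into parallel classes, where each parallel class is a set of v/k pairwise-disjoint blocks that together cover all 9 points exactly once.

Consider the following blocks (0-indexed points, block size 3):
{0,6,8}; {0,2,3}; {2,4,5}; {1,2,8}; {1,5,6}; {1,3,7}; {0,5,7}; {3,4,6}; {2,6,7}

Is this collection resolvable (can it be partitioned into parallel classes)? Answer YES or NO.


v = 9, block size k = 3, number of blocks = 9.
For resolvability, blocks must partition into parallel classes of size v/k = 3.
Total blocks must therefore be a multiple of 3: 9 = 3·3 + 0 ⇒ divisible ✓.
Consider block {0,2,3}. The only other block(s) in the collection disjoint from it are {1,5,6} — just 1 block(s). Any parallel class containing {0,2,3} would need 2 other blocks each disjoint from it, so no parallel class of size 3 can contain {0,2,3}.
Since every block must belong to some parallel class in a resolution, the collection cannot be partitioned into parallel classes.
Resolvable? NO.

NO


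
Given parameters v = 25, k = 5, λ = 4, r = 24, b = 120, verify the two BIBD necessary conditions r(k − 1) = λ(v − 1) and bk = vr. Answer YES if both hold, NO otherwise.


Condition (i): r(k − 1) = 24·4 = 96; λ(v − 1) = 4·24 = 96. Match? YES.
Condition (ii): bk = 120·5 = 600; vr = 25·24 = 600. Match? YES.
Both conditions hold? YES.

YES


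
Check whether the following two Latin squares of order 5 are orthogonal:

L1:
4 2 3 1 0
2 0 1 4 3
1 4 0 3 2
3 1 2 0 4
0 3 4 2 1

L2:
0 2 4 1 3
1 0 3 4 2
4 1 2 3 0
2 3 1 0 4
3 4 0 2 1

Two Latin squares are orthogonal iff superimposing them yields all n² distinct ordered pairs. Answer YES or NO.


Form the n² = 25 superimposed pairs (L1[i][j], L2[i][j]), row by row (rows and columns indexed from 0):
row 0: (4,0) (2,2) (3,4) (1,1) (0,3)
row 1: (2,1) (0,0) (1,3) (4,4) (3,2)
row 2: (1,4) (4,1) (0,2) (3,3) (2,0)
row 3: (3,2) (1,3) (2,1) (0,0) (4,4)
row 4: (0,3) (3,4) (4,0) (2,2) (1,1)
Orthogonality requires all 25 pairs distinct.
But the pair (3,2) repeats: cell (1,4) has L1 = 3, L2 = 2, and cell (3,0) has L1 = 3, L2 = 2.
A repeated pair means some other pair never occurs (only 15 distinct pairs out of 25), so the squares are not orthogonal.
Conclusion: NO.

NO


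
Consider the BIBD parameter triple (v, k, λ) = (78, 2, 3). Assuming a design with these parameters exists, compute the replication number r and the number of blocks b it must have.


Any 2-(v, k, λ) BIBD satisfies two necessary conditions:
  (i)  Each point sits in r blocks, and counting incidences through any fixed point gives r(k − 1) = λ(v − 1), so r = λ(v − 1)/(k − 1).
  (ii) Total incidences bk = vr, so b = vr/k.
Step 1: r = λ(v − 1)/(k − 1) = 3·(78 − 1)/(2 − 1) = 3·77/1 = 231/1 = 231.
Step 2: b = vr/k = 78·231/2 = 18018/2 = 9009.
Check integrality: r = 231 ∈ Z ✓, b = 9009 ∈ Z ✓.
(These identities are necessary conditions: they determine r and b for any design with these parameters, but do not by themselves prove that one exists.)

r = 231, b = 9009.


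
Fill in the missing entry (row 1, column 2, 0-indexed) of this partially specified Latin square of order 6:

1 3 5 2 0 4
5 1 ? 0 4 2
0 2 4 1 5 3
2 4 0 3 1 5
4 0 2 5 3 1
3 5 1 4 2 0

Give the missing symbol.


Row 1 contains symbols [0, 1, 2, 4, 5] — missing [3].
Column 2 contains symbols [0, 1, 2, 4, 5] — missing [3].
The missing symbol must appear in both missing sets; intersection = [3].
Therefore the hidden value is 3.

Missing value = 3.


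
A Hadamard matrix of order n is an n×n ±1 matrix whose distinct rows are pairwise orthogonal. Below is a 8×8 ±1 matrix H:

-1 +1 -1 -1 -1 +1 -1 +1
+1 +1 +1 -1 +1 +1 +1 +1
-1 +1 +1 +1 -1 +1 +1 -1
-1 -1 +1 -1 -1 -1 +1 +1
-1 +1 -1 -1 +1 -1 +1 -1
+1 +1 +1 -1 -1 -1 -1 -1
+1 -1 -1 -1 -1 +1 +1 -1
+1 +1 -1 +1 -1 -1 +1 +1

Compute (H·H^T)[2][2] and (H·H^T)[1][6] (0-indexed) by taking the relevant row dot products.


Row 1 of H: [1, 1, 1, -1, 1, 1, 1, 1].
Row 2 of H: [-1, 1, 1, 1, -1, 1, 1, -1].
Row 6 of H: [1, -1, -1, -1, -1, 1, 1, -1].
(H·H^T)[2][2] = Σ_j H[2][j]·H[2][j] = (-1)² + (1)² + (1)² + (1)² + (-1)² + (1)² + (1)² + (-1)² = 1 + 1 + 1 + 1 + 1 + 1 + 1 + 1 = 8.
(H·H^T)[1][6] = Σ_j H[1][j]·H[6][j] = (1)·(1) + (1)·(-1) + (1)·(-1) + (-1)·(-1) + (1)·(-1) + (1)·(1) + (1)·(1) + (1)·(-1) = 1 + -1 + -1 + 1 + -1 + 1 + 1 + -1 = 0.
So rows 1 and 6 are orthogonal; the diagonal entry equals n = 8.

(2,2) entry = 8; (1,6) entry = 0.


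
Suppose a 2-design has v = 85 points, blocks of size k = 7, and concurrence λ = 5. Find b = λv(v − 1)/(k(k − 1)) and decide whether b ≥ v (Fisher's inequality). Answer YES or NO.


b = λv(v − 1)/(k(k − 1)) = 5·85·84/(7·6) = 35700/42 = 850.
Compare with v = 85: b ≥ v, so Fisher's inequality holds.

YES


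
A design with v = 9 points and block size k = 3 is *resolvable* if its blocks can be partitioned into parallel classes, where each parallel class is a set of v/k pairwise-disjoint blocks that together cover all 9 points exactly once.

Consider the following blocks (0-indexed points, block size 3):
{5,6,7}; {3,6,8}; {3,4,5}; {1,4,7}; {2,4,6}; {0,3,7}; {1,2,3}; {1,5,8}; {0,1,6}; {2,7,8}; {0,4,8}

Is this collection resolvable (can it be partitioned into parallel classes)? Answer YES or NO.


v = 9, block size k = 3, number of blocks = 11.
For resolvability, blocks must partition into parallel classes of size v/k = 3.
Total blocks must therefore be a multiple of 3: 11 = 3·3 + 2 ⇒ not divisible ✗.
Resolvable? NO.

NO


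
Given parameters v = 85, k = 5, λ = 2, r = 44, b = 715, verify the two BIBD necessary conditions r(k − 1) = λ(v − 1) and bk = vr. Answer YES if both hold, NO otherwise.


Condition (i): r(k − 1) = 44·4 = 176; λ(v − 1) = 2·84 = 168. Match? NO.
Condition (ii): bk = 715·5 = 3575; vr = 85·44 = 3740. Match? NO.
Both conditions hold? NO.

NO


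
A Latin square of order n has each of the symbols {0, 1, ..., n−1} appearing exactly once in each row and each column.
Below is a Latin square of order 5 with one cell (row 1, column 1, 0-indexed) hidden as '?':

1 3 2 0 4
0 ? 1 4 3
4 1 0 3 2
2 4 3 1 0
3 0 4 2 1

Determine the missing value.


Row 1 contains symbols [0, 1, 3, 4] — missing [2].
Column 1 contains symbols [0, 1, 3, 4] — missing [2].
The missing symbol must appear in both missing sets; intersection = [2].
Therefore the hidden value is 2.

Missing value = 2.


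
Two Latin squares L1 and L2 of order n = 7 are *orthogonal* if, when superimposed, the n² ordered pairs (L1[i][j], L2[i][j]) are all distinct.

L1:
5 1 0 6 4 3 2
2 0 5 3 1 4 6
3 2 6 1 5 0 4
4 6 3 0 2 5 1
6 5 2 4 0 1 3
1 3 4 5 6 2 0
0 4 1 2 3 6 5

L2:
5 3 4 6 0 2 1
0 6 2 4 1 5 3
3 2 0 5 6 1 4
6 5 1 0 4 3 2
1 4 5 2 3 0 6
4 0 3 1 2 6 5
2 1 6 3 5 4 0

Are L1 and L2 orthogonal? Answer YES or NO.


Form the n² = 49 superimposed pairs (L1[i][j], L2[i][j]), row by row (rows and columns indexed from 0):
row 0: (5,5) (1,3) (0,4) (6,6) (4,0) (3,2) (2,1)
row 1: (2,0) (0,6) (5,2) (3,4) (1,1) (4,5) (6,3)
row 2: (3,3) (2,2) (6,0) (1,5) (5,6) (0,1) (4,4)
row 3: (4,6) (6,5) (3,1) (0,0) (2,4) (5,3) (1,2)
row 4: (6,1) (5,4) (2,5) (4,2) (0,3) (1,0) (3,6)
row 5: (1,4) (3,0) (4,3) (5,1) (6,2) (2,6) (0,5)
row 6: (0,2) (4,1) (1,6) (2,3) (3,5) (6,4) (5,0)
Orthogonality requires all 49 pairs distinct.
Check by first coordinate: for each symbol s of L1, list the L2 entries in the n cells where L1 = s; they must all differ.
  L1 = 0: L2 entries (in reading order) 4, 6, 1, 0, 3, 5, 2 — all 7 distinct ✓
  L1 = 1: L2 entries (in reading order) 3, 1, 5, 2, 0, 4, 6 — all 7 distinct ✓
  L1 = 2: L2 entries (in reading order) 1, 0, 2, 4, 5, 6, 3 — all 7 distinct ✓
  L1 = 3: L2 entries (in reading order) 2, 4, 3, 1, 6, 0, 5 — all 7 distinct ✓
  L1 = 4: L2 entries (in reading order) 0, 5, 4, 6, 2, 3, 1 — all 7 distinct ✓
  L1 = 5: L2 entries (in reading order) 5, 2, 6, 3, 4, 1, 0 — all 7 distinct ✓
  L1 = 6: L2 entries (in reading order) 6, 3, 0, 5, 1, 2, 4 — all 7 distinct ✓
Every symbol of L1 meets every symbol of L2 exactly once, so all 49 pairs are distinct (49 of 49).
Conclusion: YES.

YES


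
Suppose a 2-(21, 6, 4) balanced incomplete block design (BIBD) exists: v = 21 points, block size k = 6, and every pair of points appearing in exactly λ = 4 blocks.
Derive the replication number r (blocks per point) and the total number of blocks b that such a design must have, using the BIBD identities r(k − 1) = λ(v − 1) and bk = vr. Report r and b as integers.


Any 2-(v, k, λ) BIBD satisfies two necessary conditions:
  (i)  Each point sits in r blocks, and counting incidences through any fixed point gives r(k − 1) = λ(v − 1), so r = λ(v − 1)/(k − 1).
  (ii) Total incidences bk = vr, so b = vr/k.
Step 1: r = λ(v − 1)/(k − 1) = 4·(21 − 1)/(6 − 1) = 4·20/5 = 80/5 = 16.
Step 2: b = vr/k = 21·16/6 = 336/6 = 56.
Check integrality: r = 16 ∈ Z ✓, b = 56 ∈ Z ✓.
(These identities are necessary conditions: they determine r and b for any design with these parameters, but do not by themselves prove that one exists.)

r = 16, b = 56.


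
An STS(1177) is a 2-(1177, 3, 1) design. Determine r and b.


An STS(v) is a 2-(v, 3, 1) BIBD: block size k = 3, λ = 1.
Replication: r(k − 1) = λ(v − 1) ⇒ r·2 = 1177 − 1 = 1176 ⇒ r = 588.
Block count: b = v(v − 1)/6 = 1177·1176/6 = 1384152/6 = 230692.

r = 588, b = 230692.


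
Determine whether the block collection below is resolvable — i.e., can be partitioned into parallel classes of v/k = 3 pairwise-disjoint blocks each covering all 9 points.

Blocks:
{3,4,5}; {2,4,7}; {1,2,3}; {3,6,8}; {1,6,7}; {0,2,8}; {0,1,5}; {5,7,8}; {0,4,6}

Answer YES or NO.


v = 9, block size k = 3, number of blocks = 9.
For resolvability, blocks must partition into parallel classes of size v/k = 3.
Total blocks must therefore be a multiple of 3: 9 = 3·3 + 0 ⇒ divisible ✓.
Greedy packing gives 3 candidate class(es). Each should be a full parallel class (size 3, covers all 9 points).
  Class 1 (3 blocks): {3,4,5}; {1,6,7}; {0,2,8}. Points covered: [0, 1, 2, 3, 4, 5, 6, 7, 8].
  Class 2 (3 blocks): {2,4,7}; {3,6,8}; {0,1,5}. Points covered: [0, 1, 2, 3, 4, 5, 6, 7, 8].
  Class 3 (3 blocks): {1,2,3}; {5,7,8}; {0,4,6}. Points covered: [0, 1, 2, 3, 4, 5, 6, 7, 8].
All classes full (size 3)? YES. All classes cover every point? YES.
Resolvable? YES.

YES


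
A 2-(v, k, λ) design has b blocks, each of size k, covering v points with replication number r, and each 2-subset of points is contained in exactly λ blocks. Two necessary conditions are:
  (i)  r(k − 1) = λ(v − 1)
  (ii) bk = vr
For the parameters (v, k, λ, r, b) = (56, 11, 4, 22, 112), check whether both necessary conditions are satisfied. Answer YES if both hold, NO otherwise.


Condition (i): r(k − 1) = 22·10 = 220; λ(v − 1) = 4·55 = 220. Match? YES.
Condition (ii): bk = 112·11 = 1232; vr = 56·22 = 1232. Match? YES.
Both conditions hold? YES.

YES


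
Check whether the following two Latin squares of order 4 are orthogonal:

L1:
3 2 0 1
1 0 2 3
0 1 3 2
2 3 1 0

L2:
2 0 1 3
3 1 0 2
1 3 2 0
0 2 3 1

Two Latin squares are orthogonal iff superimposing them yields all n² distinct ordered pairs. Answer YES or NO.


Form the n² = 16 superimposed pairs (L1[i][j], L2[i][j]), row by row (rows and columns indexed from 0):
row 0: (3,2) (2,0) (0,1) (1,3)
row 1: (1,3) (0,1) (2,0) (3,2)
row 2: (0,1) (1,3) (3,2) (2,0)
row 3: (2,0) (3,2) (1,3) (0,1)
Orthogonality requires all 16 pairs distinct.
But the pair (1,3) repeats: cell (0,3) has L1 = 1, L2 = 3, and cell (1,0) has L1 = 1, L2 = 3.
A repeated pair means some other pair never occurs (only 4 distinct pairs out of 16), so the squares are not orthogonal.
Conclusion: NO.

NO


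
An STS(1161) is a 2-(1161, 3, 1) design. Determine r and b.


An STS(v) is a 2-(v, 3, 1) BIBD: block size k = 3, λ = 1.
Replication: r(k − 1) = λ(v − 1) ⇒ r·2 = 1161 − 1 = 1160 ⇒ r = 580.
Block count: b = v(v − 1)/6 = 1161·1160/6 = 1346760/6 = 224460.

r = 580, b = 224460.


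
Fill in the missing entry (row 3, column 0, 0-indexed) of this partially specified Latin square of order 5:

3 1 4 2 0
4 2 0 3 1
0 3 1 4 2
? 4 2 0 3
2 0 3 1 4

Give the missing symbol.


Row 3 contains symbols [0, 2, 3, 4] — missing [1].
Column 0 contains symbols [0, 2, 3, 4] — missing [1].
The missing symbol must appear in both missing sets; intersection = [1].
Therefore the hidden value is 1.

Missing value = 1.


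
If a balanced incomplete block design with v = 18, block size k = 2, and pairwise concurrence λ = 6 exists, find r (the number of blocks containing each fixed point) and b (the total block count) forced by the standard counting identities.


Any 2-(v, k, λ) BIBD satisfies two necessary conditions:
  (i)  Each point sits in r blocks, and counting incidences through any fixed point gives r(k − 1) = λ(v − 1), so r = λ(v − 1)/(k − 1).
  (ii) Total incidences bk = vr, so b = vr/k.
Step 1: r = λ(v − 1)/(k − 1) = 6·(18 − 1)/(2 − 1) = 6·17/1 = 102/1 = 102.
Step 2: b = vr/k = 18·102/2 = 1836/2 = 918.
Check integrality: r = 102 ∈ Z ✓, b = 918 ∈ Z ✓.
(These identities are necessary conditions: they determine r and b for any design with these parameters, but do not by themselves prove that one exists.)

r = 102, b = 918.


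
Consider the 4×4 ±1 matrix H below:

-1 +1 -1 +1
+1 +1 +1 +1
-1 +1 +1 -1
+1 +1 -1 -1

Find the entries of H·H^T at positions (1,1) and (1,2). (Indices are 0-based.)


Row 1 of H: [1, 1, 1, 1].
Row 2 of H: [-1, 1, 1, -1].
(H·H^T)[1][1] = Σ_j H[1][j]·H[1][j] = (1)² + (1)² + (1)² + (1)² = 1 + 1 + 1 + 1 = 4.
(H·H^T)[1][2] = Σ_j H[1][j]·H[2][j] = (1)·(-1) + (1)·(1) + (1)·(1) + (1)·(-1) = -1 + 1 + 1 + -1 = 0.
So rows 1 and 2 are orthogonal; the diagonal entry equals n = 4.

(1,1) entry = 4; (1,2) entry = 0.


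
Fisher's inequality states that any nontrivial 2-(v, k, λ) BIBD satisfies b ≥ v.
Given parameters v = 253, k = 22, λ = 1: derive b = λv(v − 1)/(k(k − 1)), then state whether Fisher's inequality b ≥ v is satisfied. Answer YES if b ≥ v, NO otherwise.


b = λv(v − 1)/(k(k − 1)) = 1·253·252/(22·21) = 63756/462 = 138.
Compare with v = 253: b < v, so Fisher's inequality fails.

NO


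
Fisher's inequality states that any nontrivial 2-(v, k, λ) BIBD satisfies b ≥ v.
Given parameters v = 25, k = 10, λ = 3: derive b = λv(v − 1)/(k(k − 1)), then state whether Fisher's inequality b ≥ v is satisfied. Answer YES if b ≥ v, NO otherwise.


b = λv(v − 1)/(k(k − 1)) = 3·25·24/(10·9) = 1800/90 = 20.
Compare with v = 25: b < v, so Fisher's inequality fails.

NO


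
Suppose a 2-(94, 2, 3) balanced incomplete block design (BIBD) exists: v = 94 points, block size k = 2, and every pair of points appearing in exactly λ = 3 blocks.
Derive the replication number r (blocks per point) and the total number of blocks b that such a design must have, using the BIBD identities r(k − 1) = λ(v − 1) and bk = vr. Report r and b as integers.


Any 2-(v, k, λ) BIBD satisfies two necessary conditions:
  (i)  Each point sits in r blocks, and counting incidences through any fixed point gives r(k − 1) = λ(v − 1), so r = λ(v − 1)/(k − 1).
  (ii) Total incidences bk = vr, so b = vr/k.
Step 1: r = λ(v − 1)/(k − 1) = 3·(94 − 1)/(2 − 1) = 3·93/1 = 279/1 = 279.
Step 2: b = vr/k = 94·279/2 = 26226/2 = 13113.
Check integrality: r = 279 ∈ Z ✓, b = 13113 ∈ Z ✓.
(These identities are necessary conditions: they determine r and b for any design with these parameters, but do not by themselves prove that one exists.)

r = 279, b = 13113.


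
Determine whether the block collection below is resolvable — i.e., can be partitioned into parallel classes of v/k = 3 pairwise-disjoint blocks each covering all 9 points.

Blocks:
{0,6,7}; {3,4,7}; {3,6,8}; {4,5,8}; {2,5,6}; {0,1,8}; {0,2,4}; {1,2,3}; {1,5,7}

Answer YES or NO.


v = 9, block size k = 3, number of blocks = 9.
For resolvability, blocks must partition into parallel classes of size v/k = 3.
Total blocks must therefore be a multiple of 3: 9 = 3·3 + 0 ⇒ divisible ✓.
Greedy packing gives 3 candidate class(es). Each should be a full parallel class (size 3, covers all 9 points).
  Class 1 (3 blocks): {0,6,7}; {4,5,8}; {1,2,3}. Points covered: [0, 1, 2, 3, 4, 5, 6, 7, 8].
  Class 2 (3 blocks): {3,4,7}; {2,5,6}; {0,1,8}. Points covered: [0, 1, 2, 3, 4, 5, 6, 7, 8].
  Class 3 (3 blocks): {3,6,8}; {0,2,4}; {1,5,7}. Points covered: [0, 1, 2, 3, 4, 5, 6, 7, 8].
All classes full (size 3)? YES. All classes cover every point? YES.
Resolvable? YES.

YES


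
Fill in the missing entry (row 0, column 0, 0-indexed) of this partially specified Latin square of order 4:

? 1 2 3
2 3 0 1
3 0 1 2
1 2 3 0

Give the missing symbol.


Row 0 contains symbols [1, 2, 3] — missing [0].
Column 0 contains symbols [1, 2, 3] — missing [0].
The missing symbol must appear in both missing sets; intersection = [0].
Therefore the hidden value is 0.

Missing value = 0.


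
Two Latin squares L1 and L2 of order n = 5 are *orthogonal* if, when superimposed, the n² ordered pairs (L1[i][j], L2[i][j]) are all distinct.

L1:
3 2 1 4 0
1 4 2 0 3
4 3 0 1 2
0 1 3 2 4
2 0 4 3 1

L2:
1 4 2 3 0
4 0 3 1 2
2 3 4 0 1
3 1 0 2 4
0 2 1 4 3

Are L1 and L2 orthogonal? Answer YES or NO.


Form the n² = 25 superimposed pairs (L1[i][j], L2[i][j]), row by row (rows and columns indexed from 0):
row 0: (3,1) (2,4) (1,2) (4,3) (0,0)
row 1: (1,4) (4,0) (2,3) (0,1) (3,2)
row 2: (4,2) (3,3) (0,4) (1,0) (2,1)
row 3: (0,3) (1,1) (3,0) (2,2) (4,4)
row 4: (2,0) (0,2) (4,1) (3,4) (1,3)
Orthogonality requires all 25 pairs distinct.
Check by first coordinate: for each symbol s of L1, list the L2 entries in the n cells where L1 = s; they must all differ.
  L1 = 0: L2 entries (in reading order) 0, 1, 4, 3, 2 — all 5 distinct ✓
  L1 = 1: L2 entries (in reading order) 2, 4, 0, 1, 3 — all 5 distinct ✓
  L1 = 2: L2 entries (in reading order) 4, 3, 1, 2, 0 — all 5 distinct ✓
  L1 = 3: L2 entries (in reading order) 1, 2, 3, 0, 4 — all 5 distinct ✓
  L1 = 4: L2 entries (in reading order) 3, 0, 2, 4, 1 — all 5 distinct ✓
Every symbol of L1 meets every symbol of L2 exactly once, so all 25 pairs are distinct (25 of 25).
Conclusion: YES.

YES


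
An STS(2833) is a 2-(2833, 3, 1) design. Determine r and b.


An STS(v) is a 2-(v, 3, 1) BIBD: block size k = 3, λ = 1.
Replication: r(k − 1) = λ(v − 1) ⇒ r·2 = 2833 − 1 = 2832 ⇒ r = 1416.
Block count: b = v(v − 1)/6 = 2833·2832/6 = 8023056/6 = 1337176.
(Check via bk = vr: 1337176·3 = 4011528 = 2833·1416 = 4011528 ✓.)

r = 1416, b = 1337176.


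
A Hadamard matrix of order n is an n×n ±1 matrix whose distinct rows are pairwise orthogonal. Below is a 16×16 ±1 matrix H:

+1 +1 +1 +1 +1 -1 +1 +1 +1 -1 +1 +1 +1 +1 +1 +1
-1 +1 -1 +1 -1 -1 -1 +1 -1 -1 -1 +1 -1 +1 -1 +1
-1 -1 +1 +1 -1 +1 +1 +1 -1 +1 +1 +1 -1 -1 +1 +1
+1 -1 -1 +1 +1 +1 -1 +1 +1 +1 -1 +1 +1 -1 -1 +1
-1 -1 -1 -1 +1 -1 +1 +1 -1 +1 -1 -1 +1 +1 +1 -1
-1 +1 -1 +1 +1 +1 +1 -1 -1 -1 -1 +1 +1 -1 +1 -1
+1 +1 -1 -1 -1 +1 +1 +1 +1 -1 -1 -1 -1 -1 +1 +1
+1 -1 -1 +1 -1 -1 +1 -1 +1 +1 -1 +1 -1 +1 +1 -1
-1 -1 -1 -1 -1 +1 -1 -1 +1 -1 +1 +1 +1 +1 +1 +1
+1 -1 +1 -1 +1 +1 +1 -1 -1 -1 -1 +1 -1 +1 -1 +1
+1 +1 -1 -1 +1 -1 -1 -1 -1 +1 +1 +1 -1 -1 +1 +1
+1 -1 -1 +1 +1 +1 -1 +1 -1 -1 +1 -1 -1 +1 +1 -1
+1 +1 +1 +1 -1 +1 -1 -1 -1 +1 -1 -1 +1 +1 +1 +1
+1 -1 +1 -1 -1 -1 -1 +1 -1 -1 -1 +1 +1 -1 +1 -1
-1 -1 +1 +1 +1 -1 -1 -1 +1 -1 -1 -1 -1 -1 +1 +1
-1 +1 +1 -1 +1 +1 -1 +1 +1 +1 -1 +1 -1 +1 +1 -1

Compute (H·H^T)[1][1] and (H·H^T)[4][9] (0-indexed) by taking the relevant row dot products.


Row 1 of H: [-1, 1, -1, 1, -1, -1, -1, 1, -1, -1, -1, 1, -1, 1, -1, 1].
Row 4 of H: [-1, -1, -1, -1, 1, -1, 1, 1, -1, 1, -1, -1, 1, 1, 1, -1].
Row 9 of H: [1, -1, 1, -1, 1, 1, 1, -1, -1, -1, -1, 1, -1, 1, -1, 1].
(H·H^T)[1][1] = Σ_j H[1][j]·H[1][j] = (-1)² + (1)² + (-1)² + (1)² + (-1)² + (-1)² + (-1)² + (1)² + (-1)² + (-1)² + (-1)² + (1)² + (-1)² + (1)² + (-1)² + (1)² = 1 + 1 + 1 + 1 + 1 + 1 + 1 + 1 + 1 + 1 + 1 + 1 + 1 + 1 + 1 + 1 = 16.
(H·H^T)[4][9] = Σ_j H[4][j]·H[9][j] = (-1)·(1) + (-1)·(-1) + (-1)·(1) + (-1)·(-1) + (1)·(1) + (-1)·(1) + (1)·(1) + (1)·(-1) + (-1)·(-1) + (1)·(-1) + (-1)·(-1) + (-1)·(1) + (1)·(-1) + (1)·(1) + (1)·(-1) + (-1)·(1) = -1 + 1 + -1 + 1 + 1 + -1 + 1 + -1 + 1 + -1 + 1 + -1 + -1 + 1 + -1 + -1 = -2.
Rows 4 and 9 are not orthogonal (dot product = -2 ≠ 0), so H is not a Hadamard matrix.

(1,1) entry = 16; (4,9) entry = -2.


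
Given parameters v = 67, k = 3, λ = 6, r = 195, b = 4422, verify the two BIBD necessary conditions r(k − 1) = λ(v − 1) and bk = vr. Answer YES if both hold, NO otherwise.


Condition (i): r(k − 1) = 195·2 = 390; λ(v − 1) = 6·66 = 396. Match? NO.
Condition (ii): bk = 4422·3 = 13266; vr = 67·195 = 13065. Match? NO.
Both conditions hold? NO.

NO


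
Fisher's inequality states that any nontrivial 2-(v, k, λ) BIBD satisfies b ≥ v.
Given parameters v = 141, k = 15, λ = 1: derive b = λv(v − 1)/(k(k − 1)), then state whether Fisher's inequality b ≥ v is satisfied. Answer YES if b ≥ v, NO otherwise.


b = λv(v − 1)/(k(k − 1)) = 1·141·140/(15·14) = 19740/210 = 94.
Compare with v = 141: b < v, so Fisher's inequality fails.

NO


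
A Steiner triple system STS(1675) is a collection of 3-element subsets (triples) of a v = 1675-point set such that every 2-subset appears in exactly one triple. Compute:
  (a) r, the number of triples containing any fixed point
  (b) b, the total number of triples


An STS(v) is a 2-(v, 3, 1) BIBD: block size k = 3, λ = 1.
Replication: r(k − 1) = λ(v − 1) ⇒ r·2 = 1675 − 1 = 1674 ⇒ r = 837.
Block count: bk = vr ⇒ b·3 = 1675·837 = 1401975 ⇒ b = 467325.
(Check via b = v(v − 1)/6 = 1675·1674/6 = 2803950/6 = 467325.)

r = 837, b = 467325.


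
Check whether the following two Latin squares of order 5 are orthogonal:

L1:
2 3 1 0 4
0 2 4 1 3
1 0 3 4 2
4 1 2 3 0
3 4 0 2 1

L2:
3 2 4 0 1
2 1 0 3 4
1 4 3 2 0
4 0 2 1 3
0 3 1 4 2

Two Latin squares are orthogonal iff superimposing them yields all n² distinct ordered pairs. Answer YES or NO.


Form the n² = 25 superimposed pairs (L1[i][j], L2[i][j]), row by row (rows and columns indexed from 0):
row 0: (2,3) (3,2) (1,4) (0,0) (4,1)
row 1: (0,2) (2,1) (4,0) (1,3) (3,4)
row 2: (1,1) (0,4) (3,3) (4,2) (2,0)
row 3: (4,4) (1,0) (2,2) (3,1) (0,3)
row 4: (3,0) (4,3) (0,1) (2,4) (1,2)
Orthogonality requires all 25 pairs distinct.
Check by first coordinate: for each symbol s of L1, list the L2 entries in the n cells where L1 = s; they must all differ.
  L1 = 0: L2 entries (in reading order) 0, 2, 4, 3, 1 — all 5 distinct ✓
  L1 = 1: L2 entries (in reading order) 4, 3, 1, 0, 2 — all 5 distinct ✓
  L1 = 2: L2 entries (in reading order) 3, 1, 0, 2, 4 — all 5 distinct ✓
  L1 = 3: L2 entries (in reading order) 2, 4, 3, 1, 0 — all 5 distinct ✓
  L1 = 4: L2 entries (in reading order) 1, 0, 2, 4, 3 — all 5 distinct ✓
Every symbol of L1 meets every symbol of L2 exactly once, so all 25 pairs are distinct (25 of 25).
Conclusion: YES.

YES


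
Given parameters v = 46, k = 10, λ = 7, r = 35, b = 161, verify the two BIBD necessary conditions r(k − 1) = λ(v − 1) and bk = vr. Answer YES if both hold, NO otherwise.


Condition (i): r(k − 1) = 35·9 = 315; λ(v − 1) = 7·45 = 315. Match? YES.
Condition (ii): bk = 161·10 = 1610; vr = 46·35 = 1610. Match? YES.
Both conditions hold? YES.

YES


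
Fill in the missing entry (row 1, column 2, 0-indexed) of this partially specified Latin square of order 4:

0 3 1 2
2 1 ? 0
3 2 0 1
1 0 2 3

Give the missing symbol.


Row 1 contains symbols [0, 1, 2] — missing [3].
Column 2 contains symbols [0, 1, 2] — missing [3].
The missing symbol must appear in both missing sets; intersection = [3].
Therefore the hidden value is 3.

Missing value = 3.


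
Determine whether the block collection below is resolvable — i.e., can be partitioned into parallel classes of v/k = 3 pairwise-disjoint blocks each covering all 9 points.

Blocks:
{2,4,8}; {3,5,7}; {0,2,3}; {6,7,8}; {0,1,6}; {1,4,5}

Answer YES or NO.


v = 9, block size k = 3, number of blocks = 6.
For resolvability, blocks must partition into parallel classes of size v/k = 3.
Total blocks must therefore be a multiple of 3: 6 = 3·2 + 0 ⇒ divisible ✓.
Greedy packing gives 2 candidate class(es). Each should be a full parallel class (size 3, covers all 9 points).
  Class 1 (3 blocks): {2,4,8}; {3,5,7}; {0,1,6}. Points covered: [0, 1, 2, 3, 4, 5, 6, 7, 8].
  Class 2 (3 blocks): {0,2,3}; {6,7,8}; {1,4,5}. Points covered: [0, 1, 2, 3, 4, 5, 6, 7, 8].
All classes full (size 3)? YES. All classes cover every point? YES.
Resolvable? YES.

YES


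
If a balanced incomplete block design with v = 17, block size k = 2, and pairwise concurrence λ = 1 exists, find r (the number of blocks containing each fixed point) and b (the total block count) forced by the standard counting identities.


Any 2-(v, k, λ) BIBD satisfies two necessary conditions:
  (i)  Each point sits in r blocks, and counting incidences through any fixed point gives r(k − 1) = λ(v − 1), so r = λ(v − 1)/(k − 1).
  (ii) Total incidences bk = vr, so b = vr/k.
Step 1: r = λ(v − 1)/(k − 1) = 1·(17 − 1)/(2 − 1) = 1·16/1 = 16/1 = 16.
Step 2: b = vr/k = 17·16/2 = 272/2 = 136.
Check integrality: r = 16 ∈ Z ✓, b = 136 ∈ Z ✓.
(These identities are necessary conditions: they determine r and b for any design with these parameters, but do not by themselves prove that one exists.)

r = 16, b = 136.


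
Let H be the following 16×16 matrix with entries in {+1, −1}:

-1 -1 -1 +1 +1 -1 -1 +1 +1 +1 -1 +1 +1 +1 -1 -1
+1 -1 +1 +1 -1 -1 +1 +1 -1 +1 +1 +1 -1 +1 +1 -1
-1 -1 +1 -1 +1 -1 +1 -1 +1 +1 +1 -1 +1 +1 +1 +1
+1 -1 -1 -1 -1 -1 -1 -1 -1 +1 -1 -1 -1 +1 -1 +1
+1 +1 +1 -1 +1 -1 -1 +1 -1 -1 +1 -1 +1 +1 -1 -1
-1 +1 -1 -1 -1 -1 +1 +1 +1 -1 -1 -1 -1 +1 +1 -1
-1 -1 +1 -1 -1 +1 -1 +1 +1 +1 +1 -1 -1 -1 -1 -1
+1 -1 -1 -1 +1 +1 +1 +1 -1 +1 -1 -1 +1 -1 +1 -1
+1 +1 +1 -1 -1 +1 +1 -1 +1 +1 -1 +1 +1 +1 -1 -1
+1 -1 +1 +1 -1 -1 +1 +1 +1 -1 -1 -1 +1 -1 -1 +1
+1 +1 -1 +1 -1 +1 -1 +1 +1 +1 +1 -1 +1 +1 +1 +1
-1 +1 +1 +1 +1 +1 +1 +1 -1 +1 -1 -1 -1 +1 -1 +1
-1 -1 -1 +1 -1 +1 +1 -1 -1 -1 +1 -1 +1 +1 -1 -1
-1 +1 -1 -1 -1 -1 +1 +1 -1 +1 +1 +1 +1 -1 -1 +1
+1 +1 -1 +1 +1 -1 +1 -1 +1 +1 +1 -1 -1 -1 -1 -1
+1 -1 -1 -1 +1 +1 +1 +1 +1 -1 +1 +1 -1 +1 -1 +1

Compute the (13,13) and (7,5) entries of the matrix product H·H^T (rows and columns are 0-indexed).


Row 5 of H: [-1, 1, -1, -1, -1, -1, 1, 1, 1, -1, -1, -1, -1, 1, 1, -1].
Row 7 of H: [1, -1, -1, -1, 1, 1, 1, 1, -1, 1, -1, -1, 1, -1, 1, -1].
Row 13 of H: [-1, 1, -1, -1, -1, -1, 1, 1, -1, 1, 1, 1, 1, -1, -1, 1].
(H·H^T)[13][13] = Σ_j H[13][j]·H[13][j] = (-1)² + (1)² + (-1)² + (-1)² + (-1)² + (-1)² + (1)² + (1)² + (-1)² + (1)² + (1)² + (1)² + (1)² + (-1)² + (-1)² + (1)² = 1 + 1 + 1 + 1 + 1 + 1 + 1 + 1 + 1 + 1 + 1 + 1 + 1 + 1 + 1 + 1 = 16.
(H·H^T)[7][5] = Σ_j H[7][j]·H[5][j] = (1)·(-1) + (-1)·(1) + (-1)·(-1) + (-1)·(-1) + (1)·(-1) + (1)·(-1) + (1)·(1) + (1)·(1) + (-1)·(1) + (1)·(-1) + (-1)·(-1) + (-1)·(-1) + (1)·(-1) + (-1)·(1) + (1)·(1) + (-1)·(-1) = -1 + -1 + 1 + 1 + -1 + -1 + 1 + 1 + -1 + -1 + 1 + 1 + -1 + -1 + 1 + 1 = 0.
So rows 7 and 5 are orthogonal; the diagonal entry equals n = 16.

(13,13) entry = 16; (7,5) entry = 0.


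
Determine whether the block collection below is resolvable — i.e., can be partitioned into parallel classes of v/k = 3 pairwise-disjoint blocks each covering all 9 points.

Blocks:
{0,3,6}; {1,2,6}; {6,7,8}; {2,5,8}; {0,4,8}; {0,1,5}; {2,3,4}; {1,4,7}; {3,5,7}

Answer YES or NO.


v = 9, block size k = 3, number of blocks = 9.
For resolvability, blocks must partition into parallel classes of size v/k = 3.
Total blocks must therefore be a multiple of 3: 9 = 3·3 + 0 ⇒ divisible ✓.
Greedy packing gives 3 candidate class(es). Each should be a full parallel class (size 3, covers all 9 points).
  Class 1 (3 blocks): {0,3,6}; {2,5,8}; {1,4,7}. Points covered: [0, 1, 2, 3, 4, 5, 6, 7, 8].
  Class 2 (3 blocks): {1,2,6}; {0,4,8}; {3,5,7}. Points covered: [0, 1, 2, 3, 4, 5, 6, 7, 8].
  Class 3 (3 blocks): {6,7,8}; {0,1,5}; {2,3,4}. Points covered: [0, 1, 2, 3, 4, 5, 6, 7, 8].
All classes full (size 3)? YES. All classes cover every point? YES.
Resolvable? YES.

YES
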